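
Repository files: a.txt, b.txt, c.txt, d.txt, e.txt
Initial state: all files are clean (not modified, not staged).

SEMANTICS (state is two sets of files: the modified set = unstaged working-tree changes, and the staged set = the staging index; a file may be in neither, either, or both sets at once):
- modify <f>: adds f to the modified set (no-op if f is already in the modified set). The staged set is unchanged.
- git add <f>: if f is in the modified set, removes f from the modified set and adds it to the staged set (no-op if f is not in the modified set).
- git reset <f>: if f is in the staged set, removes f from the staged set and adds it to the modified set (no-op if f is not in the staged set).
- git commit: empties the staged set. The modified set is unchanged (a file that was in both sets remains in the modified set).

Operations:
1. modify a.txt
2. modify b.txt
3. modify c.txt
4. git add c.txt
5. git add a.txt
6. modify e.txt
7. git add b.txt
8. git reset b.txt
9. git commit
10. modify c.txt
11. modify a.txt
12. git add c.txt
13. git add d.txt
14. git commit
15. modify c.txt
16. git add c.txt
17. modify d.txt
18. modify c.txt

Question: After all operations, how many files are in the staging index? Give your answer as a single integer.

Answer: 1

Derivation:
After op 1 (modify a.txt): modified={a.txt} staged={none}
After op 2 (modify b.txt): modified={a.txt, b.txt} staged={none}
After op 3 (modify c.txt): modified={a.txt, b.txt, c.txt} staged={none}
After op 4 (git add c.txt): modified={a.txt, b.txt} staged={c.txt}
After op 5 (git add a.txt): modified={b.txt} staged={a.txt, c.txt}
After op 6 (modify e.txt): modified={b.txt, e.txt} staged={a.txt, c.txt}
After op 7 (git add b.txt): modified={e.txt} staged={a.txt, b.txt, c.txt}
After op 8 (git reset b.txt): modified={b.txt, e.txt} staged={a.txt, c.txt}
After op 9 (git commit): modified={b.txt, e.txt} staged={none}
After op 10 (modify c.txt): modified={b.txt, c.txt, e.txt} staged={none}
After op 11 (modify a.txt): modified={a.txt, b.txt, c.txt, e.txt} staged={none}
After op 12 (git add c.txt): modified={a.txt, b.txt, e.txt} staged={c.txt}
After op 13 (git add d.txt): modified={a.txt, b.txt, e.txt} staged={c.txt}
After op 14 (git commit): modified={a.txt, b.txt, e.txt} staged={none}
After op 15 (modify c.txt): modified={a.txt, b.txt, c.txt, e.txt} staged={none}
After op 16 (git add c.txt): modified={a.txt, b.txt, e.txt} staged={c.txt}
After op 17 (modify d.txt): modified={a.txt, b.txt, d.txt, e.txt} staged={c.txt}
After op 18 (modify c.txt): modified={a.txt, b.txt, c.txt, d.txt, e.txt} staged={c.txt}
Final staged set: {c.txt} -> count=1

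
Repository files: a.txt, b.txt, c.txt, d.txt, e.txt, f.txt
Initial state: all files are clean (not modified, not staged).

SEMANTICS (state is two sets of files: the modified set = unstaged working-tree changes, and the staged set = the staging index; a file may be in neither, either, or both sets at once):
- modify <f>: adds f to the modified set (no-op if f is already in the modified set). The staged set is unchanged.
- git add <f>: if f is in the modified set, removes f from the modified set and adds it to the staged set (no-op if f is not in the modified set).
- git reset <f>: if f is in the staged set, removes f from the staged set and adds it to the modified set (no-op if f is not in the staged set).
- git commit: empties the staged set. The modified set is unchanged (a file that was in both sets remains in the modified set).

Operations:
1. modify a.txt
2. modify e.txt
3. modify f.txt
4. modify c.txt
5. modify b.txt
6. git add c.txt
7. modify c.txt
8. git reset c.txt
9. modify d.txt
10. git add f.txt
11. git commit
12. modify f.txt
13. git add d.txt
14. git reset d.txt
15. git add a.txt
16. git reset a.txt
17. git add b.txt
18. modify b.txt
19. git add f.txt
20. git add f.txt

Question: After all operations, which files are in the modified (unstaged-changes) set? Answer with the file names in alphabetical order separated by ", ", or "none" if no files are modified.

Answer: a.txt, b.txt, c.txt, d.txt, e.txt

Derivation:
After op 1 (modify a.txt): modified={a.txt} staged={none}
After op 2 (modify e.txt): modified={a.txt, e.txt} staged={none}
After op 3 (modify f.txt): modified={a.txt, e.txt, f.txt} staged={none}
After op 4 (modify c.txt): modified={a.txt, c.txt, e.txt, f.txt} staged={none}
After op 5 (modify b.txt): modified={a.txt, b.txt, c.txt, e.txt, f.txt} staged={none}
After op 6 (git add c.txt): modified={a.txt, b.txt, e.txt, f.txt} staged={c.txt}
After op 7 (modify c.txt): modified={a.txt, b.txt, c.txt, e.txt, f.txt} staged={c.txt}
After op 8 (git reset c.txt): modified={a.txt, b.txt, c.txt, e.txt, f.txt} staged={none}
After op 9 (modify d.txt): modified={a.txt, b.txt, c.txt, d.txt, e.txt, f.txt} staged={none}
After op 10 (git add f.txt): modified={a.txt, b.txt, c.txt, d.txt, e.txt} staged={f.txt}
After op 11 (git commit): modified={a.txt, b.txt, c.txt, d.txt, e.txt} staged={none}
After op 12 (modify f.txt): modified={a.txt, b.txt, c.txt, d.txt, e.txt, f.txt} staged={none}
After op 13 (git add d.txt): modified={a.txt, b.txt, c.txt, e.txt, f.txt} staged={d.txt}
After op 14 (git reset d.txt): modified={a.txt, b.txt, c.txt, d.txt, e.txt, f.txt} staged={none}
After op 15 (git add a.txt): modified={b.txt, c.txt, d.txt, e.txt, f.txt} staged={a.txt}
After op 16 (git reset a.txt): modified={a.txt, b.txt, c.txt, d.txt, e.txt, f.txt} staged={none}
After op 17 (git add b.txt): modified={a.txt, c.txt, d.txt, e.txt, f.txt} staged={b.txt}
After op 18 (modify b.txt): modified={a.txt, b.txt, c.txt, d.txt, e.txt, f.txt} staged={b.txt}
After op 19 (git add f.txt): modified={a.txt, b.txt, c.txt, d.txt, e.txt} staged={b.txt, f.txt}
After op 20 (git add f.txt): modified={a.txt, b.txt, c.txt, d.txt, e.txt} staged={b.txt, f.txt}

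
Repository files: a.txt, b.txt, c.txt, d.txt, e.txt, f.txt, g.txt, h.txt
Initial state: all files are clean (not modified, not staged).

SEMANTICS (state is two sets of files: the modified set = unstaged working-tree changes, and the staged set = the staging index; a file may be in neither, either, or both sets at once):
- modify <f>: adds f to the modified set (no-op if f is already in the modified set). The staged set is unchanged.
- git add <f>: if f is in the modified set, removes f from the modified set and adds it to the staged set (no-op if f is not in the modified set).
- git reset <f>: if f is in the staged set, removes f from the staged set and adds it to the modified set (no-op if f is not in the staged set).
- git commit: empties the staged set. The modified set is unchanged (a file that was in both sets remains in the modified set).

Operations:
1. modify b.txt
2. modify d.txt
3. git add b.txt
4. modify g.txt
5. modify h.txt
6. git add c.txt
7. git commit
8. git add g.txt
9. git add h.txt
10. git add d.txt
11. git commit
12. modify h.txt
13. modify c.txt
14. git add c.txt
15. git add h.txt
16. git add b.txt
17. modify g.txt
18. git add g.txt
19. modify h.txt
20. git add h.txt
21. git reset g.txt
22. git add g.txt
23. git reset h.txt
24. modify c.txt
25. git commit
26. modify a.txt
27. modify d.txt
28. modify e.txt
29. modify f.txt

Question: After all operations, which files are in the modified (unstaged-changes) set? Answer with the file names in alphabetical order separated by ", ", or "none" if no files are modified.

After op 1 (modify b.txt): modified={b.txt} staged={none}
After op 2 (modify d.txt): modified={b.txt, d.txt} staged={none}
After op 3 (git add b.txt): modified={d.txt} staged={b.txt}
After op 4 (modify g.txt): modified={d.txt, g.txt} staged={b.txt}
After op 5 (modify h.txt): modified={d.txt, g.txt, h.txt} staged={b.txt}
After op 6 (git add c.txt): modified={d.txt, g.txt, h.txt} staged={b.txt}
After op 7 (git commit): modified={d.txt, g.txt, h.txt} staged={none}
After op 8 (git add g.txt): modified={d.txt, h.txt} staged={g.txt}
After op 9 (git add h.txt): modified={d.txt} staged={g.txt, h.txt}
After op 10 (git add d.txt): modified={none} staged={d.txt, g.txt, h.txt}
After op 11 (git commit): modified={none} staged={none}
After op 12 (modify h.txt): modified={h.txt} staged={none}
After op 13 (modify c.txt): modified={c.txt, h.txt} staged={none}
After op 14 (git add c.txt): modified={h.txt} staged={c.txt}
After op 15 (git add h.txt): modified={none} staged={c.txt, h.txt}
After op 16 (git add b.txt): modified={none} staged={c.txt, h.txt}
After op 17 (modify g.txt): modified={g.txt} staged={c.txt, h.txt}
After op 18 (git add g.txt): modified={none} staged={c.txt, g.txt, h.txt}
After op 19 (modify h.txt): modified={h.txt} staged={c.txt, g.txt, h.txt}
After op 20 (git add h.txt): modified={none} staged={c.txt, g.txt, h.txt}
After op 21 (git reset g.txt): modified={g.txt} staged={c.txt, h.txt}
After op 22 (git add g.txt): modified={none} staged={c.txt, g.txt, h.txt}
After op 23 (git reset h.txt): modified={h.txt} staged={c.txt, g.txt}
After op 24 (modify c.txt): modified={c.txt, h.txt} staged={c.txt, g.txt}
After op 25 (git commit): modified={c.txt, h.txt} staged={none}
After op 26 (modify a.txt): modified={a.txt, c.txt, h.txt} staged={none}
After op 27 (modify d.txt): modified={a.txt, c.txt, d.txt, h.txt} staged={none}
After op 28 (modify e.txt): modified={a.txt, c.txt, d.txt, e.txt, h.txt} staged={none}
After op 29 (modify f.txt): modified={a.txt, c.txt, d.txt, e.txt, f.txt, h.txt} staged={none}

Answer: a.txt, c.txt, d.txt, e.txt, f.txt, h.txt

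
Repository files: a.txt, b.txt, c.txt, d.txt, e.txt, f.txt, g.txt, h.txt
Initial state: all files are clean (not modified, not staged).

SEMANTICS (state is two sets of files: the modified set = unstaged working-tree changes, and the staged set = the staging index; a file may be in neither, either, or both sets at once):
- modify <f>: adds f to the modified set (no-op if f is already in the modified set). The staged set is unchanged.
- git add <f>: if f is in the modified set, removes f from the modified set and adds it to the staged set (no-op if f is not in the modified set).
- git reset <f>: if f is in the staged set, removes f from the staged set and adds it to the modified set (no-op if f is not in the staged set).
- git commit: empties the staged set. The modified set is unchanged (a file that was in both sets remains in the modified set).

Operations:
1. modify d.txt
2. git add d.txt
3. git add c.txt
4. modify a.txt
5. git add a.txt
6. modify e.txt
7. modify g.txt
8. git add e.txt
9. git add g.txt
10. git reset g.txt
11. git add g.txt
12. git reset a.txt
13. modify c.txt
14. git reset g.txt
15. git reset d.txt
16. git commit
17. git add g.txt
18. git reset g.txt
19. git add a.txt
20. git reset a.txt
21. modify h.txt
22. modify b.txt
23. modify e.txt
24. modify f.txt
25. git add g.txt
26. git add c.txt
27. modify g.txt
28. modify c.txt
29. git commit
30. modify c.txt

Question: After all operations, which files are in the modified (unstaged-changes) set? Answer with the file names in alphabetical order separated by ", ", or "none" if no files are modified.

After op 1 (modify d.txt): modified={d.txt} staged={none}
After op 2 (git add d.txt): modified={none} staged={d.txt}
After op 3 (git add c.txt): modified={none} staged={d.txt}
After op 4 (modify a.txt): modified={a.txt} staged={d.txt}
After op 5 (git add a.txt): modified={none} staged={a.txt, d.txt}
After op 6 (modify e.txt): modified={e.txt} staged={a.txt, d.txt}
After op 7 (modify g.txt): modified={e.txt, g.txt} staged={a.txt, d.txt}
After op 8 (git add e.txt): modified={g.txt} staged={a.txt, d.txt, e.txt}
After op 9 (git add g.txt): modified={none} staged={a.txt, d.txt, e.txt, g.txt}
After op 10 (git reset g.txt): modified={g.txt} staged={a.txt, d.txt, e.txt}
After op 11 (git add g.txt): modified={none} staged={a.txt, d.txt, e.txt, g.txt}
After op 12 (git reset a.txt): modified={a.txt} staged={d.txt, e.txt, g.txt}
After op 13 (modify c.txt): modified={a.txt, c.txt} staged={d.txt, e.txt, g.txt}
After op 14 (git reset g.txt): modified={a.txt, c.txt, g.txt} staged={d.txt, e.txt}
After op 15 (git reset d.txt): modified={a.txt, c.txt, d.txt, g.txt} staged={e.txt}
After op 16 (git commit): modified={a.txt, c.txt, d.txt, g.txt} staged={none}
After op 17 (git add g.txt): modified={a.txt, c.txt, d.txt} staged={g.txt}
After op 18 (git reset g.txt): modified={a.txt, c.txt, d.txt, g.txt} staged={none}
After op 19 (git add a.txt): modified={c.txt, d.txt, g.txt} staged={a.txt}
After op 20 (git reset a.txt): modified={a.txt, c.txt, d.txt, g.txt} staged={none}
After op 21 (modify h.txt): modified={a.txt, c.txt, d.txt, g.txt, h.txt} staged={none}
After op 22 (modify b.txt): modified={a.txt, b.txt, c.txt, d.txt, g.txt, h.txt} staged={none}
After op 23 (modify e.txt): modified={a.txt, b.txt, c.txt, d.txt, e.txt, g.txt, h.txt} staged={none}
After op 24 (modify f.txt): modified={a.txt, b.txt, c.txt, d.txt, e.txt, f.txt, g.txt, h.txt} staged={none}
After op 25 (git add g.txt): modified={a.txt, b.txt, c.txt, d.txt, e.txt, f.txt, h.txt} staged={g.txt}
After op 26 (git add c.txt): modified={a.txt, b.txt, d.txt, e.txt, f.txt, h.txt} staged={c.txt, g.txt}
After op 27 (modify g.txt): modified={a.txt, b.txt, d.txt, e.txt, f.txt, g.txt, h.txt} staged={c.txt, g.txt}
After op 28 (modify c.txt): modified={a.txt, b.txt, c.txt, d.txt, e.txt, f.txt, g.txt, h.txt} staged={c.txt, g.txt}
After op 29 (git commit): modified={a.txt, b.txt, c.txt, d.txt, e.txt, f.txt, g.txt, h.txt} staged={none}
After op 30 (modify c.txt): modified={a.txt, b.txt, c.txt, d.txt, e.txt, f.txt, g.txt, h.txt} staged={none}

Answer: a.txt, b.txt, c.txt, d.txt, e.txt, f.txt, g.txt, h.txt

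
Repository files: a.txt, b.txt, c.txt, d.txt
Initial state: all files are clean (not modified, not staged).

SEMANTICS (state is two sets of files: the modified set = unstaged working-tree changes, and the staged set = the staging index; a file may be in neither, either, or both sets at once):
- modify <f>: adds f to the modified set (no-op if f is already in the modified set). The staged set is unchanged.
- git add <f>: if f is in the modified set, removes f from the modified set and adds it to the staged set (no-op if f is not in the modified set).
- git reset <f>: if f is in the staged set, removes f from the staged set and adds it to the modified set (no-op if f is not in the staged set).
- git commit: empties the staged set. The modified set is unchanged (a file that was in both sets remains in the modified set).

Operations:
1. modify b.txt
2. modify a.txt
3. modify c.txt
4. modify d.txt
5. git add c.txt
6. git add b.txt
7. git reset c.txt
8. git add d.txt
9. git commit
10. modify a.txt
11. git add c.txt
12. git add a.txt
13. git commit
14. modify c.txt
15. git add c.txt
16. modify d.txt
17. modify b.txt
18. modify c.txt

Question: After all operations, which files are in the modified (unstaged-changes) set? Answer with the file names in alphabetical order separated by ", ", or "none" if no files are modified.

Answer: b.txt, c.txt, d.txt

Derivation:
After op 1 (modify b.txt): modified={b.txt} staged={none}
After op 2 (modify a.txt): modified={a.txt, b.txt} staged={none}
After op 3 (modify c.txt): modified={a.txt, b.txt, c.txt} staged={none}
After op 4 (modify d.txt): modified={a.txt, b.txt, c.txt, d.txt} staged={none}
After op 5 (git add c.txt): modified={a.txt, b.txt, d.txt} staged={c.txt}
After op 6 (git add b.txt): modified={a.txt, d.txt} staged={b.txt, c.txt}
After op 7 (git reset c.txt): modified={a.txt, c.txt, d.txt} staged={b.txt}
After op 8 (git add d.txt): modified={a.txt, c.txt} staged={b.txt, d.txt}
After op 9 (git commit): modified={a.txt, c.txt} staged={none}
After op 10 (modify a.txt): modified={a.txt, c.txt} staged={none}
After op 11 (git add c.txt): modified={a.txt} staged={c.txt}
After op 12 (git add a.txt): modified={none} staged={a.txt, c.txt}
After op 13 (git commit): modified={none} staged={none}
After op 14 (modify c.txt): modified={c.txt} staged={none}
After op 15 (git add c.txt): modified={none} staged={c.txt}
After op 16 (modify d.txt): modified={d.txt} staged={c.txt}
After op 17 (modify b.txt): modified={b.txt, d.txt} staged={c.txt}
After op 18 (modify c.txt): modified={b.txt, c.txt, d.txt} staged={c.txt}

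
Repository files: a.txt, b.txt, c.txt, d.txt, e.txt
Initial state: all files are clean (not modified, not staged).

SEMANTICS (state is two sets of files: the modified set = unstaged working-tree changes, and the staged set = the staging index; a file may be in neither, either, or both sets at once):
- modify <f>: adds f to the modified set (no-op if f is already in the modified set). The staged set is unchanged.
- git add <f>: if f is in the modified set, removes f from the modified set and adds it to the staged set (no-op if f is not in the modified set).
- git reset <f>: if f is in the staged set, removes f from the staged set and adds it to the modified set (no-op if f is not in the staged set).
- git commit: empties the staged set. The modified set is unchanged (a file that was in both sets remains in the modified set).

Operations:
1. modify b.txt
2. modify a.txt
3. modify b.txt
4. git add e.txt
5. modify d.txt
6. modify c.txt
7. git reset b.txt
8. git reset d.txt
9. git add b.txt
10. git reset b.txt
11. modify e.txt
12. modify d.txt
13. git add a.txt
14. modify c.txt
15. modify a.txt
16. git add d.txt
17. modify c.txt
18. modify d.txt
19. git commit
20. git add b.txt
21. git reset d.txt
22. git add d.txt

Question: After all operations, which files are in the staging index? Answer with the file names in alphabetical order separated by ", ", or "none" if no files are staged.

Answer: b.txt, d.txt

Derivation:
After op 1 (modify b.txt): modified={b.txt} staged={none}
After op 2 (modify a.txt): modified={a.txt, b.txt} staged={none}
After op 3 (modify b.txt): modified={a.txt, b.txt} staged={none}
After op 4 (git add e.txt): modified={a.txt, b.txt} staged={none}
After op 5 (modify d.txt): modified={a.txt, b.txt, d.txt} staged={none}
After op 6 (modify c.txt): modified={a.txt, b.txt, c.txt, d.txt} staged={none}
After op 7 (git reset b.txt): modified={a.txt, b.txt, c.txt, d.txt} staged={none}
After op 8 (git reset d.txt): modified={a.txt, b.txt, c.txt, d.txt} staged={none}
After op 9 (git add b.txt): modified={a.txt, c.txt, d.txt} staged={b.txt}
After op 10 (git reset b.txt): modified={a.txt, b.txt, c.txt, d.txt} staged={none}
After op 11 (modify e.txt): modified={a.txt, b.txt, c.txt, d.txt, e.txt} staged={none}
After op 12 (modify d.txt): modified={a.txt, b.txt, c.txt, d.txt, e.txt} staged={none}
After op 13 (git add a.txt): modified={b.txt, c.txt, d.txt, e.txt} staged={a.txt}
After op 14 (modify c.txt): modified={b.txt, c.txt, d.txt, e.txt} staged={a.txt}
After op 15 (modify a.txt): modified={a.txt, b.txt, c.txt, d.txt, e.txt} staged={a.txt}
After op 16 (git add d.txt): modified={a.txt, b.txt, c.txt, e.txt} staged={a.txt, d.txt}
After op 17 (modify c.txt): modified={a.txt, b.txt, c.txt, e.txt} staged={a.txt, d.txt}
After op 18 (modify d.txt): modified={a.txt, b.txt, c.txt, d.txt, e.txt} staged={a.txt, d.txt}
After op 19 (git commit): modified={a.txt, b.txt, c.txt, d.txt, e.txt} staged={none}
After op 20 (git add b.txt): modified={a.txt, c.txt, d.txt, e.txt} staged={b.txt}
After op 21 (git reset d.txt): modified={a.txt, c.txt, d.txt, e.txt} staged={b.txt}
After op 22 (git add d.txt): modified={a.txt, c.txt, e.txt} staged={b.txt, d.txt}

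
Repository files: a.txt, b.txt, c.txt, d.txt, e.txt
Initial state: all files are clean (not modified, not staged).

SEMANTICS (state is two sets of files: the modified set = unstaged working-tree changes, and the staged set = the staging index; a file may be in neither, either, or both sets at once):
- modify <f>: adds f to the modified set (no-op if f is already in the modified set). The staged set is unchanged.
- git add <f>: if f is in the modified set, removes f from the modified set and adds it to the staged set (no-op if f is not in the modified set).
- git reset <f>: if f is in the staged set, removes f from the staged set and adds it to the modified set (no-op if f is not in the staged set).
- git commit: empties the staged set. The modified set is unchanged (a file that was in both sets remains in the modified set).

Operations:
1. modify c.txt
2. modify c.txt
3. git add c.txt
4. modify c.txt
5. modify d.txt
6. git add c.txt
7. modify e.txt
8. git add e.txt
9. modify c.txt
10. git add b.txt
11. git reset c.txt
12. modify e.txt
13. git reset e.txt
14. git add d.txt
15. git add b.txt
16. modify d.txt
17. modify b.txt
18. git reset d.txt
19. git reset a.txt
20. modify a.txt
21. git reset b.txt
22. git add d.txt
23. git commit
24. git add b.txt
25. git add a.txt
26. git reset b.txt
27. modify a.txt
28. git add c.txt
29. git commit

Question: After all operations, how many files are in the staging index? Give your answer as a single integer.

After op 1 (modify c.txt): modified={c.txt} staged={none}
After op 2 (modify c.txt): modified={c.txt} staged={none}
After op 3 (git add c.txt): modified={none} staged={c.txt}
After op 4 (modify c.txt): modified={c.txt} staged={c.txt}
After op 5 (modify d.txt): modified={c.txt, d.txt} staged={c.txt}
After op 6 (git add c.txt): modified={d.txt} staged={c.txt}
After op 7 (modify e.txt): modified={d.txt, e.txt} staged={c.txt}
After op 8 (git add e.txt): modified={d.txt} staged={c.txt, e.txt}
After op 9 (modify c.txt): modified={c.txt, d.txt} staged={c.txt, e.txt}
After op 10 (git add b.txt): modified={c.txt, d.txt} staged={c.txt, e.txt}
After op 11 (git reset c.txt): modified={c.txt, d.txt} staged={e.txt}
After op 12 (modify e.txt): modified={c.txt, d.txt, e.txt} staged={e.txt}
After op 13 (git reset e.txt): modified={c.txt, d.txt, e.txt} staged={none}
After op 14 (git add d.txt): modified={c.txt, e.txt} staged={d.txt}
After op 15 (git add b.txt): modified={c.txt, e.txt} staged={d.txt}
After op 16 (modify d.txt): modified={c.txt, d.txt, e.txt} staged={d.txt}
After op 17 (modify b.txt): modified={b.txt, c.txt, d.txt, e.txt} staged={d.txt}
After op 18 (git reset d.txt): modified={b.txt, c.txt, d.txt, e.txt} staged={none}
After op 19 (git reset a.txt): modified={b.txt, c.txt, d.txt, e.txt} staged={none}
After op 20 (modify a.txt): modified={a.txt, b.txt, c.txt, d.txt, e.txt} staged={none}
After op 21 (git reset b.txt): modified={a.txt, b.txt, c.txt, d.txt, e.txt} staged={none}
After op 22 (git add d.txt): modified={a.txt, b.txt, c.txt, e.txt} staged={d.txt}
After op 23 (git commit): modified={a.txt, b.txt, c.txt, e.txt} staged={none}
After op 24 (git add b.txt): modified={a.txt, c.txt, e.txt} staged={b.txt}
After op 25 (git add a.txt): modified={c.txt, e.txt} staged={a.txt, b.txt}
After op 26 (git reset b.txt): modified={b.txt, c.txt, e.txt} staged={a.txt}
After op 27 (modify a.txt): modified={a.txt, b.txt, c.txt, e.txt} staged={a.txt}
After op 28 (git add c.txt): modified={a.txt, b.txt, e.txt} staged={a.txt, c.txt}
After op 29 (git commit): modified={a.txt, b.txt, e.txt} staged={none}
Final staged set: {none} -> count=0

Answer: 0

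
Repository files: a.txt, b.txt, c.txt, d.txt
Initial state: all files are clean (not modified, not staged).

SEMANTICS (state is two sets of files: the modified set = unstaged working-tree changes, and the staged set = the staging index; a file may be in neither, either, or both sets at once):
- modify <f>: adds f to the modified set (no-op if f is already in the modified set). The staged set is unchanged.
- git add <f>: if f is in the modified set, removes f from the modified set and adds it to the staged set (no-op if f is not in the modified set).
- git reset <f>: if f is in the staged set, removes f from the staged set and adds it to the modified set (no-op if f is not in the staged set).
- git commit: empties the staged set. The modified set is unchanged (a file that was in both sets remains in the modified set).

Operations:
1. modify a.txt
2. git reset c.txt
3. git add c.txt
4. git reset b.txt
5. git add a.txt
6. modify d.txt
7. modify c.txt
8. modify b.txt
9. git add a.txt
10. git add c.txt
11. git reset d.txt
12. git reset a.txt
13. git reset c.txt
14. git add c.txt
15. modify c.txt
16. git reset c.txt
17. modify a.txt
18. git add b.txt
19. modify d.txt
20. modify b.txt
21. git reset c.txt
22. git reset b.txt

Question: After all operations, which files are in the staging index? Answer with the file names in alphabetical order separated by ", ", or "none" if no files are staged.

Answer: none

Derivation:
After op 1 (modify a.txt): modified={a.txt} staged={none}
After op 2 (git reset c.txt): modified={a.txt} staged={none}
After op 3 (git add c.txt): modified={a.txt} staged={none}
After op 4 (git reset b.txt): modified={a.txt} staged={none}
After op 5 (git add a.txt): modified={none} staged={a.txt}
After op 6 (modify d.txt): modified={d.txt} staged={a.txt}
After op 7 (modify c.txt): modified={c.txt, d.txt} staged={a.txt}
After op 8 (modify b.txt): modified={b.txt, c.txt, d.txt} staged={a.txt}
After op 9 (git add a.txt): modified={b.txt, c.txt, d.txt} staged={a.txt}
After op 10 (git add c.txt): modified={b.txt, d.txt} staged={a.txt, c.txt}
After op 11 (git reset d.txt): modified={b.txt, d.txt} staged={a.txt, c.txt}
After op 12 (git reset a.txt): modified={a.txt, b.txt, d.txt} staged={c.txt}
After op 13 (git reset c.txt): modified={a.txt, b.txt, c.txt, d.txt} staged={none}
After op 14 (git add c.txt): modified={a.txt, b.txt, d.txt} staged={c.txt}
After op 15 (modify c.txt): modified={a.txt, b.txt, c.txt, d.txt} staged={c.txt}
After op 16 (git reset c.txt): modified={a.txt, b.txt, c.txt, d.txt} staged={none}
After op 17 (modify a.txt): modified={a.txt, b.txt, c.txt, d.txt} staged={none}
After op 18 (git add b.txt): modified={a.txt, c.txt, d.txt} staged={b.txt}
After op 19 (modify d.txt): modified={a.txt, c.txt, d.txt} staged={b.txt}
After op 20 (modify b.txt): modified={a.txt, b.txt, c.txt, d.txt} staged={b.txt}
After op 21 (git reset c.txt): modified={a.txt, b.txt, c.txt, d.txt} staged={b.txt}
After op 22 (git reset b.txt): modified={a.txt, b.txt, c.txt, d.txt} staged={none}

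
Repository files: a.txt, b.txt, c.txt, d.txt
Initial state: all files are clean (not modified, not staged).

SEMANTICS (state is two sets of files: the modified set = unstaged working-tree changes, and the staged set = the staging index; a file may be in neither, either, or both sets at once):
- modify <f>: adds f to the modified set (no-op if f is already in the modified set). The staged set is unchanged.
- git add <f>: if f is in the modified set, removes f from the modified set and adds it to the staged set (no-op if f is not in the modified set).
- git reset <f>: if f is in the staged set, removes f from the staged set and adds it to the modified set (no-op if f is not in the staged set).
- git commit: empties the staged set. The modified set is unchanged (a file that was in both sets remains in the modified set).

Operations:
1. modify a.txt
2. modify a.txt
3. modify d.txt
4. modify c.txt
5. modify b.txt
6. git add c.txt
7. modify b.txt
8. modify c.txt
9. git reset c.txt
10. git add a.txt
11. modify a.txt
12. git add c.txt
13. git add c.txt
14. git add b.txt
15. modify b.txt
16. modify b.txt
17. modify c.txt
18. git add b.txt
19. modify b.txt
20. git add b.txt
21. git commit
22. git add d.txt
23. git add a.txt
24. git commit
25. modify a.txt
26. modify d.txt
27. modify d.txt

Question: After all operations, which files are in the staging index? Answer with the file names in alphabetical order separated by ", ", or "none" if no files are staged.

After op 1 (modify a.txt): modified={a.txt} staged={none}
After op 2 (modify a.txt): modified={a.txt} staged={none}
After op 3 (modify d.txt): modified={a.txt, d.txt} staged={none}
After op 4 (modify c.txt): modified={a.txt, c.txt, d.txt} staged={none}
After op 5 (modify b.txt): modified={a.txt, b.txt, c.txt, d.txt} staged={none}
After op 6 (git add c.txt): modified={a.txt, b.txt, d.txt} staged={c.txt}
After op 7 (modify b.txt): modified={a.txt, b.txt, d.txt} staged={c.txt}
After op 8 (modify c.txt): modified={a.txt, b.txt, c.txt, d.txt} staged={c.txt}
After op 9 (git reset c.txt): modified={a.txt, b.txt, c.txt, d.txt} staged={none}
After op 10 (git add a.txt): modified={b.txt, c.txt, d.txt} staged={a.txt}
After op 11 (modify a.txt): modified={a.txt, b.txt, c.txt, d.txt} staged={a.txt}
After op 12 (git add c.txt): modified={a.txt, b.txt, d.txt} staged={a.txt, c.txt}
After op 13 (git add c.txt): modified={a.txt, b.txt, d.txt} staged={a.txt, c.txt}
After op 14 (git add b.txt): modified={a.txt, d.txt} staged={a.txt, b.txt, c.txt}
After op 15 (modify b.txt): modified={a.txt, b.txt, d.txt} staged={a.txt, b.txt, c.txt}
After op 16 (modify b.txt): modified={a.txt, b.txt, d.txt} staged={a.txt, b.txt, c.txt}
After op 17 (modify c.txt): modified={a.txt, b.txt, c.txt, d.txt} staged={a.txt, b.txt, c.txt}
After op 18 (git add b.txt): modified={a.txt, c.txt, d.txt} staged={a.txt, b.txt, c.txt}
After op 19 (modify b.txt): modified={a.txt, b.txt, c.txt, d.txt} staged={a.txt, b.txt, c.txt}
After op 20 (git add b.txt): modified={a.txt, c.txt, d.txt} staged={a.txt, b.txt, c.txt}
After op 21 (git commit): modified={a.txt, c.txt, d.txt} staged={none}
After op 22 (git add d.txt): modified={a.txt, c.txt} staged={d.txt}
After op 23 (git add a.txt): modified={c.txt} staged={a.txt, d.txt}
After op 24 (git commit): modified={c.txt} staged={none}
After op 25 (modify a.txt): modified={a.txt, c.txt} staged={none}
After op 26 (modify d.txt): modified={a.txt, c.txt, d.txt} staged={none}
After op 27 (modify d.txt): modified={a.txt, c.txt, d.txt} staged={none}

Answer: none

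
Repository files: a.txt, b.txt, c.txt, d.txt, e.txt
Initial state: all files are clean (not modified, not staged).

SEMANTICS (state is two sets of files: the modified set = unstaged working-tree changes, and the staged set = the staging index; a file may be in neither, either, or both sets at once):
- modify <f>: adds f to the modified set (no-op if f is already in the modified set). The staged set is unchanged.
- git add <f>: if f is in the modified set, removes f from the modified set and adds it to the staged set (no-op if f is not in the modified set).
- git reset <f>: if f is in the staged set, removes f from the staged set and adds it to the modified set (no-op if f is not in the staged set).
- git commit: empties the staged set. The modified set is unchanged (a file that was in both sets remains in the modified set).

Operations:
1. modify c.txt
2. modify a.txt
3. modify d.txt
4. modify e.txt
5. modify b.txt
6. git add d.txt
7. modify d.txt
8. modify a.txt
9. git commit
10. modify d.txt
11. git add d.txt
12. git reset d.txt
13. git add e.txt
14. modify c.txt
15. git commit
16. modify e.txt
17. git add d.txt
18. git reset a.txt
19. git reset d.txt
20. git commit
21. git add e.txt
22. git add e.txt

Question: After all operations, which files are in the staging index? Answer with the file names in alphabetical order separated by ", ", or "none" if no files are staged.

After op 1 (modify c.txt): modified={c.txt} staged={none}
After op 2 (modify a.txt): modified={a.txt, c.txt} staged={none}
After op 3 (modify d.txt): modified={a.txt, c.txt, d.txt} staged={none}
After op 4 (modify e.txt): modified={a.txt, c.txt, d.txt, e.txt} staged={none}
After op 5 (modify b.txt): modified={a.txt, b.txt, c.txt, d.txt, e.txt} staged={none}
After op 6 (git add d.txt): modified={a.txt, b.txt, c.txt, e.txt} staged={d.txt}
After op 7 (modify d.txt): modified={a.txt, b.txt, c.txt, d.txt, e.txt} staged={d.txt}
After op 8 (modify a.txt): modified={a.txt, b.txt, c.txt, d.txt, e.txt} staged={d.txt}
After op 9 (git commit): modified={a.txt, b.txt, c.txt, d.txt, e.txt} staged={none}
After op 10 (modify d.txt): modified={a.txt, b.txt, c.txt, d.txt, e.txt} staged={none}
After op 11 (git add d.txt): modified={a.txt, b.txt, c.txt, e.txt} staged={d.txt}
After op 12 (git reset d.txt): modified={a.txt, b.txt, c.txt, d.txt, e.txt} staged={none}
After op 13 (git add e.txt): modified={a.txt, b.txt, c.txt, d.txt} staged={e.txt}
After op 14 (modify c.txt): modified={a.txt, b.txt, c.txt, d.txt} staged={e.txt}
After op 15 (git commit): modified={a.txt, b.txt, c.txt, d.txt} staged={none}
After op 16 (modify e.txt): modified={a.txt, b.txt, c.txt, d.txt, e.txt} staged={none}
After op 17 (git add d.txt): modified={a.txt, b.txt, c.txt, e.txt} staged={d.txt}
After op 18 (git reset a.txt): modified={a.txt, b.txt, c.txt, e.txt} staged={d.txt}
After op 19 (git reset d.txt): modified={a.txt, b.txt, c.txt, d.txt, e.txt} staged={none}
After op 20 (git commit): modified={a.txt, b.txt, c.txt, d.txt, e.txt} staged={none}
After op 21 (git add e.txt): modified={a.txt, b.txt, c.txt, d.txt} staged={e.txt}
After op 22 (git add e.txt): modified={a.txt, b.txt, c.txt, d.txt} staged={e.txt}

Answer: e.txt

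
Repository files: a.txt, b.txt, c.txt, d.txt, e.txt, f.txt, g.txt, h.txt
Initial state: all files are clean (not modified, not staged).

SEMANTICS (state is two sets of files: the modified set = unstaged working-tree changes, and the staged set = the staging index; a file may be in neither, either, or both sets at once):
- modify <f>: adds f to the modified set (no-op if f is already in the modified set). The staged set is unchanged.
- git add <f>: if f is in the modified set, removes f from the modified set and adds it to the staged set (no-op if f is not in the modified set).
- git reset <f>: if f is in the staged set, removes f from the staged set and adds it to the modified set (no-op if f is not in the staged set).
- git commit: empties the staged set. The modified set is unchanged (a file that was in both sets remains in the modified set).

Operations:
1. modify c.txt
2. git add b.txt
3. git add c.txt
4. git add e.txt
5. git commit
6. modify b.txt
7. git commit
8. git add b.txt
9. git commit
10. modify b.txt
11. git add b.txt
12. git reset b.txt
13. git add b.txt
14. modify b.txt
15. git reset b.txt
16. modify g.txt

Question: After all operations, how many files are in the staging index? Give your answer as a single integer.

Answer: 0

Derivation:
After op 1 (modify c.txt): modified={c.txt} staged={none}
After op 2 (git add b.txt): modified={c.txt} staged={none}
After op 3 (git add c.txt): modified={none} staged={c.txt}
After op 4 (git add e.txt): modified={none} staged={c.txt}
After op 5 (git commit): modified={none} staged={none}
After op 6 (modify b.txt): modified={b.txt} staged={none}
After op 7 (git commit): modified={b.txt} staged={none}
After op 8 (git add b.txt): modified={none} staged={b.txt}
After op 9 (git commit): modified={none} staged={none}
After op 10 (modify b.txt): modified={b.txt} staged={none}
After op 11 (git add b.txt): modified={none} staged={b.txt}
After op 12 (git reset b.txt): modified={b.txt} staged={none}
After op 13 (git add b.txt): modified={none} staged={b.txt}
After op 14 (modify b.txt): modified={b.txt} staged={b.txt}
After op 15 (git reset b.txt): modified={b.txt} staged={none}
After op 16 (modify g.txt): modified={b.txt, g.txt} staged={none}
Final staged set: {none} -> count=0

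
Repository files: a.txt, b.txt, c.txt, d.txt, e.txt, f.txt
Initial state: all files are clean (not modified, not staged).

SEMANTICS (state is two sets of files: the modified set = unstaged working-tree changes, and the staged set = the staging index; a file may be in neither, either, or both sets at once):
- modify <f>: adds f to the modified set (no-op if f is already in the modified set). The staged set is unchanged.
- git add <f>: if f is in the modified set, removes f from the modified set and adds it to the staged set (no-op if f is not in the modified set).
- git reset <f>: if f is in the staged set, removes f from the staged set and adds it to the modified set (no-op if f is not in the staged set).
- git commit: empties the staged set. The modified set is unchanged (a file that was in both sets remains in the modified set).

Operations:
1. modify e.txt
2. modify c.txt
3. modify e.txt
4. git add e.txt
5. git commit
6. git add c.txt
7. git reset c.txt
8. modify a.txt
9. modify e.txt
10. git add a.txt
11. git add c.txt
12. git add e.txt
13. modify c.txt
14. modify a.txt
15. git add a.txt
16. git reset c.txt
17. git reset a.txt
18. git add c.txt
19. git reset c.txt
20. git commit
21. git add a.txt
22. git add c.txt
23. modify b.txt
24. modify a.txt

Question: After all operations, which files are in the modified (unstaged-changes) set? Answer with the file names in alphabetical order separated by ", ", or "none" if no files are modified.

Answer: a.txt, b.txt

Derivation:
After op 1 (modify e.txt): modified={e.txt} staged={none}
After op 2 (modify c.txt): modified={c.txt, e.txt} staged={none}
After op 3 (modify e.txt): modified={c.txt, e.txt} staged={none}
After op 4 (git add e.txt): modified={c.txt} staged={e.txt}
After op 5 (git commit): modified={c.txt} staged={none}
After op 6 (git add c.txt): modified={none} staged={c.txt}
After op 7 (git reset c.txt): modified={c.txt} staged={none}
After op 8 (modify a.txt): modified={a.txt, c.txt} staged={none}
After op 9 (modify e.txt): modified={a.txt, c.txt, e.txt} staged={none}
After op 10 (git add a.txt): modified={c.txt, e.txt} staged={a.txt}
After op 11 (git add c.txt): modified={e.txt} staged={a.txt, c.txt}
After op 12 (git add e.txt): modified={none} staged={a.txt, c.txt, e.txt}
After op 13 (modify c.txt): modified={c.txt} staged={a.txt, c.txt, e.txt}
After op 14 (modify a.txt): modified={a.txt, c.txt} staged={a.txt, c.txt, e.txt}
After op 15 (git add a.txt): modified={c.txt} staged={a.txt, c.txt, e.txt}
After op 16 (git reset c.txt): modified={c.txt} staged={a.txt, e.txt}
After op 17 (git reset a.txt): modified={a.txt, c.txt} staged={e.txt}
After op 18 (git add c.txt): modified={a.txt} staged={c.txt, e.txt}
After op 19 (git reset c.txt): modified={a.txt, c.txt} staged={e.txt}
After op 20 (git commit): modified={a.txt, c.txt} staged={none}
After op 21 (git add a.txt): modified={c.txt} staged={a.txt}
After op 22 (git add c.txt): modified={none} staged={a.txt, c.txt}
After op 23 (modify b.txt): modified={b.txt} staged={a.txt, c.txt}
After op 24 (modify a.txt): modified={a.txt, b.txt} staged={a.txt, c.txt}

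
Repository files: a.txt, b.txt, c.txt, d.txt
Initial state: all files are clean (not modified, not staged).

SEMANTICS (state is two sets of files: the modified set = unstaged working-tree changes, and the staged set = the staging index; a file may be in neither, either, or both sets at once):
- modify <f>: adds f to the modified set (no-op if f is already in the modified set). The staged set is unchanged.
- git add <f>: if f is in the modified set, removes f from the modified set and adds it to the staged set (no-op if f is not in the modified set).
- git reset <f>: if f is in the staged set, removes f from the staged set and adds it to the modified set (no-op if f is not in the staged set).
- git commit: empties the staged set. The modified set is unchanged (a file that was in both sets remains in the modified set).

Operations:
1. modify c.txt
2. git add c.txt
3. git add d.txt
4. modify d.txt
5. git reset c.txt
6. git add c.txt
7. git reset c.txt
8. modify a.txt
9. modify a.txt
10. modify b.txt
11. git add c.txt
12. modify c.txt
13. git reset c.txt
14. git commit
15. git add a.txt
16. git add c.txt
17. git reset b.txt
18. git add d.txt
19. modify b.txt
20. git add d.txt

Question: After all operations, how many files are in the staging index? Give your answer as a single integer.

After op 1 (modify c.txt): modified={c.txt} staged={none}
After op 2 (git add c.txt): modified={none} staged={c.txt}
After op 3 (git add d.txt): modified={none} staged={c.txt}
After op 4 (modify d.txt): modified={d.txt} staged={c.txt}
After op 5 (git reset c.txt): modified={c.txt, d.txt} staged={none}
After op 6 (git add c.txt): modified={d.txt} staged={c.txt}
After op 7 (git reset c.txt): modified={c.txt, d.txt} staged={none}
After op 8 (modify a.txt): modified={a.txt, c.txt, d.txt} staged={none}
After op 9 (modify a.txt): modified={a.txt, c.txt, d.txt} staged={none}
After op 10 (modify b.txt): modified={a.txt, b.txt, c.txt, d.txt} staged={none}
After op 11 (git add c.txt): modified={a.txt, b.txt, d.txt} staged={c.txt}
After op 12 (modify c.txt): modified={a.txt, b.txt, c.txt, d.txt} staged={c.txt}
After op 13 (git reset c.txt): modified={a.txt, b.txt, c.txt, d.txt} staged={none}
After op 14 (git commit): modified={a.txt, b.txt, c.txt, d.txt} staged={none}
After op 15 (git add a.txt): modified={b.txt, c.txt, d.txt} staged={a.txt}
After op 16 (git add c.txt): modified={b.txt, d.txt} staged={a.txt, c.txt}
After op 17 (git reset b.txt): modified={b.txt, d.txt} staged={a.txt, c.txt}
After op 18 (git add d.txt): modified={b.txt} staged={a.txt, c.txt, d.txt}
After op 19 (modify b.txt): modified={b.txt} staged={a.txt, c.txt, d.txt}
After op 20 (git add d.txt): modified={b.txt} staged={a.txt, c.txt, d.txt}
Final staged set: {a.txt, c.txt, d.txt} -> count=3

Answer: 3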